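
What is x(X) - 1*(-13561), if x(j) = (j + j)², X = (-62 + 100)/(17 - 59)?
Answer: 5981845/441 ≈ 13564.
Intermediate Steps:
X = -19/21 (X = 38/(-42) = 38*(-1/42) = -19/21 ≈ -0.90476)
x(j) = 4*j² (x(j) = (2*j)² = 4*j²)
x(X) - 1*(-13561) = 4*(-19/21)² - 1*(-13561) = 4*(361/441) + 13561 = 1444/441 + 13561 = 5981845/441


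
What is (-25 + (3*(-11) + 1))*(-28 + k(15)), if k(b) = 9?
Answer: 1083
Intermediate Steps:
(-25 + (3*(-11) + 1))*(-28 + k(15)) = (-25 + (3*(-11) + 1))*(-28 + 9) = (-25 + (-33 + 1))*(-19) = (-25 - 32)*(-19) = -57*(-19) = 1083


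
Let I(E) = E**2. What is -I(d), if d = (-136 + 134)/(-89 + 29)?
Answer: -1/900 ≈ -0.0011111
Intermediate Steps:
d = 1/30 (d = -2/(-60) = -2*(-1/60) = 1/30 ≈ 0.033333)
-I(d) = -(1/30)**2 = -1*1/900 = -1/900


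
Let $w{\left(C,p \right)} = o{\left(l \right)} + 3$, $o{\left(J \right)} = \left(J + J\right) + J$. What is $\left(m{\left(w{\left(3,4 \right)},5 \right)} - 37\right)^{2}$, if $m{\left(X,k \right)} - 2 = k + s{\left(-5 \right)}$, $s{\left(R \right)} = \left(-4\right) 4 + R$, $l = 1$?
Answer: $2601$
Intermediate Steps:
$o{\left(J \right)} = 3 J$ ($o{\left(J \right)} = 2 J + J = 3 J$)
$s{\left(R \right)} = -16 + R$
$w{\left(C,p \right)} = 6$ ($w{\left(C,p \right)} = 3 \cdot 1 + 3 = 3 + 3 = 6$)
$m{\left(X,k \right)} = -19 + k$ ($m{\left(X,k \right)} = 2 + \left(k - 21\right) = 2 + \left(-21 + k\right) = -19 + k$)
$\left(m{\left(w{\left(3,4 \right)},5 \right)} - 37\right)^{2} = \left(\left(-19 + 5\right) - 37\right)^{2} = \left(-14 - 37\right)^{2} = \left(-51\right)^{2} = 2601$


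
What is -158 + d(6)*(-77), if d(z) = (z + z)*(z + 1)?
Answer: -6626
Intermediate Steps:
d(z) = 2*z*(1 + z) (d(z) = (2*z)*(1 + z) = 2*z*(1 + z))
-158 + d(6)*(-77) = -158 + (2*6*(1 + 6))*(-77) = -158 + (2*6*7)*(-77) = -158 + 84*(-77) = -158 - 6468 = -6626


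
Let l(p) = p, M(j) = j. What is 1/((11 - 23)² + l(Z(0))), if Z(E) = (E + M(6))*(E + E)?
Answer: 1/144 ≈ 0.0069444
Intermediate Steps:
Z(E) = 2*E*(6 + E) (Z(E) = (E + 6)*(E + E) = (6 + E)*(2*E) = 2*E*(6 + E))
1/((11 - 23)² + l(Z(0))) = 1/((11 - 23)² + 2*0*(6 + 0)) = 1/((-12)² + 2*0*6) = 1/(144 + 0) = 1/144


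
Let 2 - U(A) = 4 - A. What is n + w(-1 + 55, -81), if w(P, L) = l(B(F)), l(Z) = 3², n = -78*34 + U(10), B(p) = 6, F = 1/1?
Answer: -2635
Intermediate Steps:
F = 1
U(A) = -2 + A (U(A) = 2 - (4 - A) = 2 + (-4 + A) = -2 + A)
n = -2644 (n = -78*34 + (-2 + 10) = -2652 + 8 = -2644)
l(Z) = 9
w(P, L) = 9
n + w(-1 + 55, -81) = -2644 + 9 = -2635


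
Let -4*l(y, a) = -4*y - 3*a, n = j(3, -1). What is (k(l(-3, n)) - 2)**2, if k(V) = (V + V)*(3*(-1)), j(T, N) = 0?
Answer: 256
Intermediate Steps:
n = 0
l(y, a) = y + 3*a/4 (l(y, a) = -(-4*y - 3*a)/4 = y + 3*a/4)
k(V) = -6*V (k(V) = (2*V)*(-3) = -6*V)
(k(l(-3, n)) - 2)**2 = (-6*(-3 + (3/4)*0) - 2)**2 = (-6*(-3 + 0) - 2)**2 = (-6*(-3) - 2)**2 = (18 - 2)**2 = 16**2 = 256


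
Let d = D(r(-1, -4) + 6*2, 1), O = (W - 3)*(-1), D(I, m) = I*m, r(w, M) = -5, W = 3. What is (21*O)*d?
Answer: 0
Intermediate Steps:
O = 0 (O = (3 - 3)*(-1) = 0*(-1) = 0)
d = 7 (d = (-5 + 6*2)*1 = (-5 + 12)*1 = 7*1 = 7)
(21*O)*d = (21*0)*7 = 0*7 = 0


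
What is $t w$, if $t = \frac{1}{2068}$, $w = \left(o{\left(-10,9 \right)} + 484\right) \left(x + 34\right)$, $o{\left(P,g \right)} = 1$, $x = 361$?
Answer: $\frac{191575}{2068} \approx 92.638$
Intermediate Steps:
$w = 191575$ ($w = \left(1 + 484\right) \left(361 + 34\right) = 485 \cdot 395 = 191575$)
$t = \frac{1}{2068} \approx 0.00048356$
$t w = \frac{1}{2068} \cdot 191575 = \frac{191575}{2068}$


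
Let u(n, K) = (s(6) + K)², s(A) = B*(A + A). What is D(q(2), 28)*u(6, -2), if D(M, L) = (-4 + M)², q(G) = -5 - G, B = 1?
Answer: 12100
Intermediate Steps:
s(A) = 2*A (s(A) = 1*(A + A) = 1*(2*A) = 2*A)
u(n, K) = (12 + K)² (u(n, K) = (2*6 + K)² = (12 + K)²)
D(q(2), 28)*u(6, -2) = (-4 + (-5 - 1*2))²*(12 - 2)² = (-4 + (-5 - 2))²*10² = (-4 - 7)²*100 = (-11)²*100 = 121*100 = 12100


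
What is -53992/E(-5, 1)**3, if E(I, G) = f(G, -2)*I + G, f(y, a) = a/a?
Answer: 6749/8 ≈ 843.63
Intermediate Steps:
f(y, a) = 1
E(I, G) = G + I (E(I, G) = 1*I + G = I + G = G + I)
-53992/E(-5, 1)**3 = -53992/(1 - 5)**3 = -53992/((-4)**3) = -53992/(-64) = -53992*(-1/64) = 6749/8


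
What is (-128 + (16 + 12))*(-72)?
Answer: 7200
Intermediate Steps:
(-128 + (16 + 12))*(-72) = (-128 + 28)*(-72) = -100*(-72) = 7200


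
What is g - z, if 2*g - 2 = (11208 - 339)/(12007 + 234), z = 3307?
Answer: -80926623/24482 ≈ -3305.6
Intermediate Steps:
g = 35351/24482 (g = 1 + ((11208 - 339)/(12007 + 234))/2 = 1 + (10869/12241)/2 = 1 + (10869*(1/12241))/2 = 1 + (½)*(10869/12241) = 1 + 10869/24482 = 35351/24482 ≈ 1.4440)
g - z = 35351/24482 - 1*3307 = 35351/24482 - 3307 = -80926623/24482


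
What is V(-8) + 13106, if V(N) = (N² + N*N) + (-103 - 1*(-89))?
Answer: 13220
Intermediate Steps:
V(N) = -14 + 2*N² (V(N) = (N² + N²) + (-103 + 89) = 2*N² - 14 = -14 + 2*N²)
V(-8) + 13106 = (-14 + 2*(-8)²) + 13106 = (-14 + 2*64) + 13106 = (-14 + 128) + 13106 = 114 + 13106 = 13220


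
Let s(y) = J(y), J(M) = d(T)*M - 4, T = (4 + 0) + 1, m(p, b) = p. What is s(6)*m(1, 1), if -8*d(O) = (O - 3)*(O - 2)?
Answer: -17/2 ≈ -8.5000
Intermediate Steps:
T = 5 (T = 4 + 1 = 5)
d(O) = -(-3 + O)*(-2 + O)/8 (d(O) = -(O - 3)*(O - 2)/8 = -(-3 + O)*(-2 + O)/8)
J(M) = -4 - 3*M/4 (J(M) = (-¾ - ⅛*5² + (5/8)*5)*M - 4 = (-¾ - ⅛*25 + 25/8)*M - 4 = (-¾ - 25/8 + 25/8)*M - 4 = -3*M/4 - 4 = -4 - 3*M/4)
s(y) = -4 - 3*y/4
s(6)*m(1, 1) = (-4 - ¾*6)*1 = (-4 - 9/2)*1 = -17/2*1 = -17/2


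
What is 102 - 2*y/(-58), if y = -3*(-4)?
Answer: 2970/29 ≈ 102.41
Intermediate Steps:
y = 12
102 - 2*y/(-58) = 102 - 2*12/(-58) = 102 - 24*(-1/58) = 102 + 12/29 = 2970/29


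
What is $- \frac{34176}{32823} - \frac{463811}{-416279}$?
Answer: $\frac{37519}{514227} \approx 0.072962$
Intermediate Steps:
$- \frac{34176}{32823} - \frac{463811}{-416279} = \left(-34176\right) \frac{1}{32823} - - \frac{27283}{24487} = - \frac{11392}{10941} + \frac{27283}{24487} = \frac{37519}{514227}$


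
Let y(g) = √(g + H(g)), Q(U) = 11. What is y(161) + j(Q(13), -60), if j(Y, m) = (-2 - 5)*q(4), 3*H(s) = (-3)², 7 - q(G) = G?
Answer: -21 + 2*√41 ≈ -8.1938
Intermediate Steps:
q(G) = 7 - G
H(s) = 3 (H(s) = (⅓)*(-3)² = (⅓)*9 = 3)
j(Y, m) = -21 (j(Y, m) = (-2 - 5)*(7 - 1*4) = -7*(7 - 4) = -7*3 = -21)
y(g) = √(3 + g) (y(g) = √(g + 3) = √(3 + g))
y(161) + j(Q(13), -60) = √(3 + 161) - 21 = √164 - 21 = 2*√41 - 21 = -21 + 2*√41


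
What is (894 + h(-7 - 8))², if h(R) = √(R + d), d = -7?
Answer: (894 + I*√22)² ≈ 7.9921e+5 + 8386.0*I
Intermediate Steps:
h(R) = √(-7 + R) (h(R) = √(R - 7) = √(-7 + R))
(894 + h(-7 - 8))² = (894 + √(-7 + (-7 - 8)))² = (894 + √(-7 - 15))² = (894 + √(-22))² = (894 + I*√22)²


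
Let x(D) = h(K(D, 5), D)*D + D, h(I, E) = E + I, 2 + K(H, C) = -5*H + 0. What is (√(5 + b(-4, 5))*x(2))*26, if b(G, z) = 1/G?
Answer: -234*√19 ≈ -1020.0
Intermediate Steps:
K(H, C) = -2 - 5*H (K(H, C) = -2 + (-5*H + 0) = -2 - 5*H)
x(D) = D + D*(-2 - 4*D) (x(D) = (D + (-2 - 5*D))*D + D = (-2 - 4*D)*D + D = D*(-2 - 4*D) + D = D + D*(-2 - 4*D))
(√(5 + b(-4, 5))*x(2))*26 = (√(5 + 1/(-4))*(-1*2*(1 + 4*2)))*26 = (√(5 - ¼)*(-1*2*(1 + 8)))*26 = (√(19/4)*(-1*2*9))*26 = ((√19/2)*(-18))*26 = -9*√19*26 = -234*√19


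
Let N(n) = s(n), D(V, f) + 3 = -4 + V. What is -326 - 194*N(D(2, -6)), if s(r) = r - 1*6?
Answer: 1808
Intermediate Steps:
D(V, f) = -7 + V (D(V, f) = -3 + (-4 + V) = -7 + V)
s(r) = -6 + r (s(r) = r - 6 = -6 + r)
N(n) = -6 + n
-326 - 194*N(D(2, -6)) = -326 - 194*(-6 + (-7 + 2)) = -326 - 194*(-6 - 5) = -326 - 194*(-11) = -326 + 2134 = 1808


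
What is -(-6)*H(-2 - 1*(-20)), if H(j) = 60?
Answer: 360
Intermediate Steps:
-(-6)*H(-2 - 1*(-20)) = -(-6)*60 = -1*(-360) = 360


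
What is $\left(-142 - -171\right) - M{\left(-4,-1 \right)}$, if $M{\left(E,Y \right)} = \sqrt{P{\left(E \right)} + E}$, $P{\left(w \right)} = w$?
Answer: $29 - 2 i \sqrt{2} \approx 29.0 - 2.8284 i$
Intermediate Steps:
$M{\left(E,Y \right)} = \sqrt{2} \sqrt{E}$ ($M{\left(E,Y \right)} = \sqrt{E + E} = \sqrt{2 E} = \sqrt{2} \sqrt{E}$)
$\left(-142 - -171\right) - M{\left(-4,-1 \right)} = \left(-142 - -171\right) - \sqrt{2} \sqrt{-4} = \left(-142 + 171\right) - \sqrt{2} \cdot 2 i = 29 - 2 i \sqrt{2}$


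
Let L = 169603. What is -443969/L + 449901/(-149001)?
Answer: -47485461424/8423672201 ≈ -5.6371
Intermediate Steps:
-443969/L + 449901/(-149001) = -443969/169603 + 449901/(-149001) = -443969*1/169603 + 449901*(-1/149001) = -443969/169603 - 149967/49667 = -47485461424/8423672201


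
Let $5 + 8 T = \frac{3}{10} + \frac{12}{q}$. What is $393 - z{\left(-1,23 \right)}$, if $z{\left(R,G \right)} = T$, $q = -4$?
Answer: $\frac{31517}{80} \approx 393.96$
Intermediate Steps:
$T = - \frac{77}{80}$ ($T = - \frac{5}{8} + \frac{\frac{3}{10} + \frac{12}{-4}}{8} = - \frac{5}{8} + \frac{3 \cdot \frac{1}{10} + 12 \left(- \frac{1}{4}\right)}{8} = - \frac{5}{8} + \frac{\frac{3}{10} - 3}{8} = - \frac{5}{8} + \frac{1}{8} \left(- \frac{27}{10}\right) = - \frac{5}{8} - \frac{27}{80} = - \frac{77}{80} \approx -0.9625$)
$z{\left(R,G \right)} = - \frac{77}{80}$
$393 - z{\left(-1,23 \right)} = 393 - - \frac{77}{80} = 393 + \frac{77}{80} = \frac{31517}{80}$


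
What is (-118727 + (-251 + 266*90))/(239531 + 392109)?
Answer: -47519/315820 ≈ -0.15046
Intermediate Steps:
(-118727 + (-251 + 266*90))/(239531 + 392109) = (-118727 + (-251 + 23940))/631640 = (-118727 + 23689)*(1/631640) = -95038*1/631640 = -47519/315820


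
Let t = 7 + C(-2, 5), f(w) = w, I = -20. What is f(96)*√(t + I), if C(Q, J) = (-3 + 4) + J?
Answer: 96*I*√7 ≈ 253.99*I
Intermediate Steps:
C(Q, J) = 1 + J
t = 13 (t = 7 + (1 + 5) = 7 + 6 = 13)
f(96)*√(t + I) = 96*√(13 - 20) = 96*√(-7) = 96*(I*√7) = 96*I*√7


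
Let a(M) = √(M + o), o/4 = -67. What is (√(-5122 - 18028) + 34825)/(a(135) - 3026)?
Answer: 5*(√926 - 6965*I)/(√133 + 3026*I) ≈ -11.508 - 0.094141*I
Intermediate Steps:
o = -268 (o = 4*(-67) = -268)
a(M) = √(-268 + M) (a(M) = √(M - 268) = √(-268 + M))
(√(-5122 - 18028) + 34825)/(a(135) - 3026) = (√(-5122 - 18028) + 34825)/(√(-268 + 135) - 3026) = (√(-23150) + 34825)/(√(-133) - 3026) = (5*I*√926 + 34825)/(I*√133 - 3026) = (34825 + 5*I*√926)/(-3026 + I*√133)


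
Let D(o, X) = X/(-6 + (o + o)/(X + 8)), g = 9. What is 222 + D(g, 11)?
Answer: 21103/96 ≈ 219.82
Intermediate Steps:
D(o, X) = X/(-6 + 2*o/(8 + X)) (D(o, X) = X/(-6 + (2*o)/(8 + X)) = X/(-6 + 2*o/(8 + X)))
222 + D(g, 11) = 222 + (1/2)*11*(8 + 11)/(-24 + 9 - 3*11) = 222 + (1/2)*11*19/(-24 + 9 - 33) = 222 + (1/2)*11*19/(-48) = 222 + (1/2)*11*(-1/48)*19 = 222 - 209/96 = 21103/96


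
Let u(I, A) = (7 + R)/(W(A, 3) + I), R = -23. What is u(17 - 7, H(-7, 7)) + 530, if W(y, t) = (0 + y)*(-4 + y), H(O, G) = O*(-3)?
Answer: 194494/367 ≈ 529.96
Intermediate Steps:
H(O, G) = -3*O
W(y, t) = y*(-4 + y)
u(I, A) = -16/(I + A*(-4 + A)) (u(I, A) = (7 - 23)/(A*(-4 + A) + I) = -16/(I + A*(-4 + A)))
u(17 - 7, H(-7, 7)) + 530 = -16/((17 - 7) + (-3*(-7))*(-4 - 3*(-7))) + 530 = -16/(10 + 21*(-4 + 21)) + 530 = -16/(10 + 21*17) + 530 = -16/(10 + 357) + 530 = -16/367 + 530 = 194494/367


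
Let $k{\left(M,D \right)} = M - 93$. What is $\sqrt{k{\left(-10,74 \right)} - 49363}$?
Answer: $i \sqrt{49466} \approx 222.41 i$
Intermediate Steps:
$k{\left(M,D \right)} = -93 + M$ ($k{\left(M,D \right)} = M - 93 = -93 + M$)
$\sqrt{k{\left(-10,74 \right)} - 49363} = \sqrt{\left(-93 - 10\right) - 49363} = \sqrt{-103 - 49363} = \sqrt{-49466} = i \sqrt{49466}$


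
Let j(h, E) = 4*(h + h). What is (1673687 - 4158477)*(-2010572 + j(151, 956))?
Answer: 4992847573560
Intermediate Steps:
j(h, E) = 8*h (j(h, E) = 4*(2*h) = 8*h)
(1673687 - 4158477)*(-2010572 + j(151, 956)) = (1673687 - 4158477)*(-2010572 + 8*151) = -2484790*(-2010572 + 1208) = -2484790*(-2009364) = 4992847573560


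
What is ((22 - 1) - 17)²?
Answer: 16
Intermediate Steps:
((22 - 1) - 17)² = (21 - 17)² = 4² = 16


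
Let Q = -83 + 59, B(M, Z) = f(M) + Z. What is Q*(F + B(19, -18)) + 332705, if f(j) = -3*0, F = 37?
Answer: 332249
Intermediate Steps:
f(j) = 0
B(M, Z) = Z (B(M, Z) = 0 + Z = Z)
Q = -24
Q*(F + B(19, -18)) + 332705 = -24*(37 - 18) + 332705 = -24*19 + 332705 = -456 + 332705 = 332249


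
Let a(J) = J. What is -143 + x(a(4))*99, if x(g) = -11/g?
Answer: -1661/4 ≈ -415.25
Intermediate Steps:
x(g) = -11/g
-143 + x(a(4))*99 = -143 - 11/4*99 = -143 - 1089/4 = -1661/4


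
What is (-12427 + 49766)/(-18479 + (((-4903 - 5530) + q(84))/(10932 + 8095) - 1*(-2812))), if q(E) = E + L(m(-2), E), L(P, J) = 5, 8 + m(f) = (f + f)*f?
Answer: -710449153/298106353 ≈ -2.3832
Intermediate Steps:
m(f) = -8 + 2*f**2 (m(f) = -8 + (f + f)*f = -8 + (2*f)*f = -8 + 2*f**2)
q(E) = 5 + E (q(E) = E + 5 = 5 + E)
(-12427 + 49766)/(-18479 + (((-4903 - 5530) + q(84))/(10932 + 8095) - 1*(-2812))) = (-12427 + 49766)/(-18479 + (((-4903 - 5530) + (5 + 84))/(10932 + 8095) - 1*(-2812))) = 37339/(-18479 + ((-10433 + 89)/19027 + 2812)) = 37339/(-18479 + (-10344*1/19027 + 2812)) = 37339/(-18479 + (-10344/19027 + 2812)) = 37339/(-18479 + 53493580/19027) = 37339/(-298106353/19027) = 37339*(-19027/298106353) = -710449153/298106353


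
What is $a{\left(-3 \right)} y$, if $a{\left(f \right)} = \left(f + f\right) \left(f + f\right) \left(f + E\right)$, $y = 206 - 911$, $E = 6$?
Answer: $-76140$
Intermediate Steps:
$y = -705$ ($y = 206 - 911 = -705$)
$a{\left(f \right)} = 4 f^{2} \left(6 + f\right)$ ($a{\left(f \right)} = \left(f + f\right) \left(f + f\right) \left(f + 6\right) = 2 f 2 f \left(6 + f\right) = 4 f^{2} \left(6 + f\right)$)
$a{\left(-3 \right)} y = 4 \left(-3\right)^{2} \left(6 - 3\right) \left(-705\right) = 4 \cdot 9 \cdot 3 \left(-705\right) = 108 \left(-705\right) = -76140$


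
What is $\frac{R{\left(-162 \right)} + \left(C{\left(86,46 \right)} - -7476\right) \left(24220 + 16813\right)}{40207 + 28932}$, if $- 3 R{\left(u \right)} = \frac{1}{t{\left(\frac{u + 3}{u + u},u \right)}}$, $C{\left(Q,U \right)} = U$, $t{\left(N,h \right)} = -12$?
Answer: $\frac{11111408137}{2489004} \approx 4464.2$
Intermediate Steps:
$R{\left(u \right)} = \frac{1}{36}$ ($R{\left(u \right)} = - \frac{1}{3 \left(-12\right)} = \left(- \frac{1}{3}\right) \left(- \frac{1}{12}\right) = \frac{1}{36}$)
$\frac{R{\left(-162 \right)} + \left(C{\left(86,46 \right)} - -7476\right) \left(24220 + 16813\right)}{40207 + 28932} = \frac{\frac{1}{36} + \left(46 - -7476\right) \left(24220 + 16813\right)}{40207 + 28932} = \frac{\frac{1}{36} + \left(46 + 7476\right) 41033}{69139} = \left(\frac{1}{36} + 7522 \cdot 41033\right) \frac{1}{69139} = \left(\frac{1}{36} + 308650226\right) \frac{1}{69139} = \frac{11111408137}{36} \cdot \frac{1}{69139} = \frac{11111408137}{2489004}$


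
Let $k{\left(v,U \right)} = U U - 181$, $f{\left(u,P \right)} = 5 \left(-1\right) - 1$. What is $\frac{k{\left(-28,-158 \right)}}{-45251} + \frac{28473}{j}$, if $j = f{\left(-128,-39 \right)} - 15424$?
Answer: $- \frac{1670833413}{698222930} \approx -2.393$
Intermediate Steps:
$f{\left(u,P \right)} = -6$ ($f{\left(u,P \right)} = -5 - 1 = -6$)
$j = -15430$ ($j = -6 - 15424 = -15430$)
$k{\left(v,U \right)} = -181 + U^{2}$ ($k{\left(v,U \right)} = U^{2} - 181 = -181 + U^{2}$)
$\frac{k{\left(-28,-158 \right)}}{-45251} + \frac{28473}{j} = \frac{-181 + \left(-158\right)^{2}}{-45251} + \frac{28473}{-15430} = \left(-181 + 24964\right) \left(- \frac{1}{45251}\right) + 28473 \left(- \frac{1}{15430}\right) = 24783 \left(- \frac{1}{45251}\right) - \frac{28473}{15430} = - \frac{24783}{45251} - \frac{28473}{15430} = - \frac{1670833413}{698222930}$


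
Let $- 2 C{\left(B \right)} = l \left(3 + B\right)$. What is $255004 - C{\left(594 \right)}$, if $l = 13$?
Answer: $\frac{517769}{2} \approx 2.5888 \cdot 10^{5}$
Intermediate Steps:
$C{\left(B \right)} = - \frac{39}{2} - \frac{13 B}{2}$ ($C{\left(B \right)} = - \frac{13 \left(3 + B\right)}{2} = - \frac{39 + 13 B}{2} = - \frac{39}{2} - \frac{13 B}{2}$)
$255004 - C{\left(594 \right)} = 255004 - \left(- \frac{39}{2} - 3861\right) = 255004 - - \frac{7761}{2} = 255004 + \frac{7761}{2} = \frac{517769}{2}$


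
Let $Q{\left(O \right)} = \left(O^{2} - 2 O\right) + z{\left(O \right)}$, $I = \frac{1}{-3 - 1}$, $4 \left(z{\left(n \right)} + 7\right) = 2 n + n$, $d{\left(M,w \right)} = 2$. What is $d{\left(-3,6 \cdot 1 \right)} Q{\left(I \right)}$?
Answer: $- \frac{53}{4} \approx -13.25$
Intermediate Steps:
$z{\left(n \right)} = -7 + \frac{3 n}{4}$ ($z{\left(n \right)} = -7 + \frac{2 n + n}{4} = -7 + \frac{3 n}{4}$)
$I = - \frac{1}{4}$ ($I = \frac{1}{-4} = - \frac{1}{4} \approx -0.25$)
$Q{\left(O \right)} = -7 + O^{2} - \frac{5 O}{4}$ ($Q{\left(O \right)} = \left(O^{2} - 2 O\right) + \left(-7 + \frac{3 O}{4}\right) = -7 + O^{2} - \frac{5 O}{4}$)
$d{\left(-3,6 \cdot 1 \right)} Q{\left(I \right)} = 2 \left(-7 + \left(- \frac{1}{4}\right)^{2} - - \frac{5}{16}\right) = 2 \left(-7 + \frac{1}{16} + \frac{5}{16}\right) = 2 \left(- \frac{53}{8}\right) = - \frac{53}{4}$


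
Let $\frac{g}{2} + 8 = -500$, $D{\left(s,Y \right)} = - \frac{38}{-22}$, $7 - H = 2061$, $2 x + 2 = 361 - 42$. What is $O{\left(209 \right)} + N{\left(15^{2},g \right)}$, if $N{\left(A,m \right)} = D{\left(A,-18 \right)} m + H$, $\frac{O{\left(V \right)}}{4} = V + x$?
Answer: $- \frac{25728}{11} \approx -2338.9$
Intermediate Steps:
$x = \frac{317}{2}$ ($x = -1 + \frac{361 - 42}{2} = -1 + \frac{1}{2} \cdot 319 = -1 + \frac{319}{2} = \frac{317}{2} \approx 158.5$)
$H = -2054$ ($H = 7 - 2061 = -2054$)
$D{\left(s,Y \right)} = \frac{19}{11}$ ($D{\left(s,Y \right)} = \left(-38\right) \left(- \frac{1}{22}\right) = \frac{19}{11}$)
$O{\left(V \right)} = 634 + 4 V$ ($O{\left(V \right)} = 4 \left(V + \frac{317}{2}\right) = 4 \left(\frac{317}{2} + V\right) = 634 + 4 V$)
$g = -1016$ ($g = -16 + 2 \left(-500\right) = -16 - 1000 = -1016$)
$N{\left(A,m \right)} = -2054 + \frac{19 m}{11}$ ($N{\left(A,m \right)} = \frac{19 m}{11} - 2054 = -2054 + \frac{19 m}{11}$)
$O{\left(209 \right)} + N{\left(15^{2},g \right)} = \left(634 + 4 \cdot 209\right) + \left(-2054 + \frac{19}{11} \left(-1016\right)\right) = \left(634 + 836\right) - \frac{41898}{11} = 1470 - \frac{41898}{11} = - \frac{25728}{11}$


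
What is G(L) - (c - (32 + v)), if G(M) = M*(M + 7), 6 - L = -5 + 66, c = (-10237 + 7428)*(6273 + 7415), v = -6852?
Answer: 38445412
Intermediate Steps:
c = -38449592 (c = -2809*13688 = -38449592)
L = -55 (L = 6 - (-5 + 66) = 6 - 1*61 = 6 - 61 = -55)
G(M) = M*(7 + M)
G(L) - (c - (32 + v)) = -55*(7 - 55) - (-38449592 - (32 - 6852)) = -55*(-48) - (-38449592 - 1*(-6820)) = 2640 - (-38449592 + 6820) = 2640 - 1*(-38442772) = 2640 + 38442772 = 38445412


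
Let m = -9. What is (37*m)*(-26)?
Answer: 8658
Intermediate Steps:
(37*m)*(-26) = (37*(-9))*(-26) = -333*(-26) = 8658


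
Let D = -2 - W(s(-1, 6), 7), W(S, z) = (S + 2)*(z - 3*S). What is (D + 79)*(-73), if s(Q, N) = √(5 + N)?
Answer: -7008 + 73*√11 ≈ -6765.9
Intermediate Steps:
W(S, z) = (2 + S)*(z - 3*S)
D = 17 - √11 (D = -2 - (-6*√(5 + 6) - 3*(√(5 + 6))² + 2*7 + √(5 + 6)*7) = -2 - (-6*√11 - 3*(√11)² + 14 + √11*7) = -2 - (-6*√11 - 3*11 + 14 + 7*√11) = -2 - (-6*√11 - 33 + 14 + 7*√11) = -2 - (-19 + √11) = -2 + (19 - √11) = 17 - √11 ≈ 13.683)
(D + 79)*(-73) = ((17 - √11) + 79)*(-73) = (96 - √11)*(-73) = -7008 + 73*√11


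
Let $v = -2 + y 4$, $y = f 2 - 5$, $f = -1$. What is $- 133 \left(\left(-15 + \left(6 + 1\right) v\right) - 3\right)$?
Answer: $30324$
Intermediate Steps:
$y = -7$ ($y = \left(-1\right) 2 - 5 = -2 - 5 = -7$)
$v = -30$ ($v = -2 - 28 = -30$)
$- 133 \left(\left(-15 + \left(6 + 1\right) v\right) - 3\right) = - 133 \left(\left(-15 + \left(6 + 1\right) \left(-30\right)\right) - 3\right) = - 133 \left(\left(-15 + 7 \left(-30\right)\right) - 3\right) = - 133 \left(\left(-15 - 210\right) - 3\right) = - 133 \left(-225 - 3\right) = \left(-133\right) \left(-228\right) = 30324$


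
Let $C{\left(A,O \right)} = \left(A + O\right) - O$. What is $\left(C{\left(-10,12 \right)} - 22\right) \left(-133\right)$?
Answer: $4256$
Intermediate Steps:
$C{\left(A,O \right)} = A$
$\left(C{\left(-10,12 \right)} - 22\right) \left(-133\right) = \left(-10 - 22\right) \left(-133\right) = \left(-32\right) \left(-133\right) = 4256$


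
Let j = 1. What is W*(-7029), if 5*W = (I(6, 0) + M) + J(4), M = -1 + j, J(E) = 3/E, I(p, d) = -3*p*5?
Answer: 2509353/20 ≈ 1.2547e+5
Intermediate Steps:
I(p, d) = -15*p
M = 0 (M = -1 + 1 = 0)
W = -357/20 (W = ((-15*6 + 0) + 3/4)/5 = ((-90 + 0) + 3*(1/4))/5 = (-90 + 3/4)/5 = (1/5)*(-357/4) = -357/20 ≈ -17.850)
W*(-7029) = -357/20*(-7029) = 2509353/20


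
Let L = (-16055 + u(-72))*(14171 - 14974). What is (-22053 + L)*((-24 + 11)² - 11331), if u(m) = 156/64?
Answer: -1149074740975/8 ≈ -1.4363e+11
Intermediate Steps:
u(m) = 39/16 (u(m) = 156*(1/64) = 39/16)
L = 206243323/16 (L = (-16055 + 39/16)*(14171 - 14974) = -256841/16*(-803) = 206243323/16 ≈ 1.2890e+7)
(-22053 + L)*((-24 + 11)² - 11331) = (-22053 + 206243323/16)*((-24 + 11)² - 11331) = 205890475*((-13)² - 11331)/16 = 205890475*(169 - 11331)/16 = (205890475/16)*(-11162) = -1149074740975/8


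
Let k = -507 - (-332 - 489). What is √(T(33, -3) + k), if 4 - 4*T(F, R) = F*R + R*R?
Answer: 15*√6/2 ≈ 18.371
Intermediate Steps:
T(F, R) = 1 - R²/4 - F*R/4 (T(F, R) = 1 - (F*R + R*R)/4 = 1 - (F*R + R²)/4 = 1 - (R² + F*R)/4 = 1 + (-R²/4 - F*R/4) = 1 - R²/4 - F*R/4)
k = 314 (k = -507 - 1*(-821) = -507 + 821 = 314)
√(T(33, -3) + k) = √((1 - ¼*(-3)² - ¼*33*(-3)) + 314) = √((1 - ¼*9 + 99/4) + 314) = √((1 - 9/4 + 99/4) + 314) = √(47/2 + 314) = √(675/2) = 15*√6/2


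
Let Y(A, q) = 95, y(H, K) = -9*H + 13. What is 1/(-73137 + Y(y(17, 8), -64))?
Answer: -1/73042 ≈ -1.3691e-5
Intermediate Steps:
y(H, K) = 13 - 9*H
1/(-73137 + Y(y(17, 8), -64)) = 1/(-73137 + 95) = 1/(-73042) = -1/73042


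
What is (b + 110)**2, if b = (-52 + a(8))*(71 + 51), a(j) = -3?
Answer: 43560000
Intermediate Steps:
b = -6710 (b = (-52 - 3)*(71 + 51) = -55*122 = -6710)
(b + 110)**2 = (-6710 + 110)**2 = (-6600)**2 = 43560000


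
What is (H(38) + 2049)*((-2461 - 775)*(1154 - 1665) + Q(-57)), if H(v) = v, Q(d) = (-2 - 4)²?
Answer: 3451129984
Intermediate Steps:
Q(d) = 36 (Q(d) = (-6)² = 36)
(H(38) + 2049)*((-2461 - 775)*(1154 - 1665) + Q(-57)) = (38 + 2049)*((-2461 - 775)*(1154 - 1665) + 36) = 2087*(-3236*(-511) + 36) = 2087*(1653596 + 36) = 2087*1653632 = 3451129984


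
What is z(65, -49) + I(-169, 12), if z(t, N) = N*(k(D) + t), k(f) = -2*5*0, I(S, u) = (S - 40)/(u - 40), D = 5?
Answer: -88971/28 ≈ -3177.5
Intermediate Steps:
I(S, u) = (-40 + S)/(-40 + u)
k(f) = 0 (k(f) = -10*0 = 0)
z(t, N) = N*t (z(t, N) = N*(0 + t) = N*t)
z(65, -49) + I(-169, 12) = -49*65 + (-40 - 169)/(-40 + 12) = -3185 - 209/(-28) = -3185 - 1/28*(-209) = -3185 + 209/28 = -88971/28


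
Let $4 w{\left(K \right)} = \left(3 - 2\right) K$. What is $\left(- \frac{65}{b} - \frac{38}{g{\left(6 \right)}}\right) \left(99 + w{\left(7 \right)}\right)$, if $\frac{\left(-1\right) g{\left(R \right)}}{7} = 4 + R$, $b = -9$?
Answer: $\frac{492869}{630} \approx 782.33$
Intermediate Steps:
$g{\left(R \right)} = -28 - 7 R$ ($g{\left(R \right)} = - 7 \left(4 + R\right) = -28 - 7 R$)
$w{\left(K \right)} = \frac{K}{4}$ ($w{\left(K \right)} = \frac{\left(3 - 2\right) K}{4} = \frac{1 K}{4} = \frac{K}{4}$)
$\left(- \frac{65}{b} - \frac{38}{g{\left(6 \right)}}\right) \left(99 + w{\left(7 \right)}\right) = \left(- \frac{65}{-9} - \frac{38}{-28 - 42}\right) \left(99 + \frac{1}{4} \cdot 7\right) = \left(\left(-65\right) \left(- \frac{1}{9}\right) - \frac{38}{-28 - 42}\right) \left(99 + \frac{7}{4}\right) = \left(\frac{65}{9} - \frac{38}{-70}\right) \frac{403}{4} = \left(\frac{65}{9} - - \frac{19}{35}\right) \frac{403}{4} = \left(\frac{65}{9} + \frac{19}{35}\right) \frac{403}{4} = \frac{2446}{315} \cdot \frac{403}{4} = \frac{492869}{630}$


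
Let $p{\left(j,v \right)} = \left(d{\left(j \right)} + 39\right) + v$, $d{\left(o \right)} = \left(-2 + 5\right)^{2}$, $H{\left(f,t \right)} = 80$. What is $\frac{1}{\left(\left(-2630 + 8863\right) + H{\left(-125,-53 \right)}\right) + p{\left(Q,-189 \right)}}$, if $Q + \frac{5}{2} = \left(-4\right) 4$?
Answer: $\frac{1}{6172} \approx 0.00016202$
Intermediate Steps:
$d{\left(o \right)} = 9$ ($d{\left(o \right)} = 3^{2} = 9$)
$Q = - \frac{37}{2}$ ($Q = - \frac{5}{2} - 16 = - \frac{37}{2} \approx -18.5$)
$p{\left(j,v \right)} = 48 + v$ ($p{\left(j,v \right)} = \left(9 + 39\right) + v = 48 + v$)
$\frac{1}{\left(\left(-2630 + 8863\right) + H{\left(-125,-53 \right)}\right) + p{\left(Q,-189 \right)}} = \frac{1}{\left(\left(-2630 + 8863\right) + 80\right) + \left(48 - 189\right)} = \frac{1}{\left(6233 + 80\right) - 141} = \frac{1}{6313 - 141} = \frac{1}{6172}$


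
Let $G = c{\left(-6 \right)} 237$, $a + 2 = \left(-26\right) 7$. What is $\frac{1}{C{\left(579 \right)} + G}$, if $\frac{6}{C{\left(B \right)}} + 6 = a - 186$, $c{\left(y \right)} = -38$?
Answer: $- \frac{188}{1693131} \approx -0.00011104$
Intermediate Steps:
$a = -184$ ($a = -2 - 182 = -184$)
$C{\left(B \right)} = - \frac{3}{188}$ ($C{\left(B \right)} = \frac{6}{-6 - 370} = \frac{6}{-376} = 6 \left(- \frac{1}{376}\right) = - \frac{3}{188}$)
$G = -9006$ ($G = \left(-38\right) 237 = -9006$)
$\frac{1}{C{\left(579 \right)} + G} = \frac{1}{- \frac{3}{188} - 9006} = \frac{1}{- \frac{1693131}{188}} = - \frac{188}{1693131}$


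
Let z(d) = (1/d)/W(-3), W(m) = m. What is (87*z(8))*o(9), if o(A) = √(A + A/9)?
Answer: -29*√10/8 ≈ -11.463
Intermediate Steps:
o(A) = √10*√A/3 (o(A) = √(A + A*(⅑)) = √(A + A/9) = √(10*A/9) = √10*√A/3)
z(d) = -1/(3*d) (z(d) = (1/d)/(-3) = -⅓/d = -1/(3*d))
(87*z(8))*o(9) = (87*(-⅓/8))*(√10*√9/3) = (87*(-⅓*⅛))*((⅓)*√10*3) = (87*(-1/24))*√10 = -29*√10/8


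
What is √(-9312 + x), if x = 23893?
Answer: √14581 ≈ 120.75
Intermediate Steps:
√(-9312 + x) = √(-9312 + 23893) = √14581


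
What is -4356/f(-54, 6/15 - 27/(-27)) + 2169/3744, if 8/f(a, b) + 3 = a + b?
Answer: 62971541/2080 ≈ 30275.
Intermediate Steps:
f(a, b) = 8/(-3 + a + b) (f(a, b) = 8/(-3 + (a + b)) = 8/(-3 + a + b))
-4356/f(-54, 6/15 - 27/(-27)) + 2169/3744 = -4356/(8/(-3 - 54 + (6/15 - 27/(-27)))) + 2169/3744 = -4356/(8/(-3 - 54 + (6*(1/15) - 27*(-1/27)))) + 2169*(1/3744) = -4356/(8/(-3 - 54 + (2/5 + 1))) + 241/416 = -4356/(8/(-3 - 54 + 7/5)) + 241/416 = -4356/(8/(-278/5)) + 241/416 = -4356/(8*(-5/278)) + 241/416 = -4356/(-20/139) + 241/416 = -4356*(-139/20) + 241/416 = 151371/5 + 241/416 = 62971541/2080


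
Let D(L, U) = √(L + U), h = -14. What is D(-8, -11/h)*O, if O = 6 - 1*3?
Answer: 3*I*√1414/14 ≈ 8.0578*I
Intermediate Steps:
O = 3 (O = 6 - 3 = 3)
D(-8, -11/h)*O = √(-8 - 11/(-14))*3 = √(-8 - 11*(-1/14))*3 = √(-8 + 11/14)*3 = √(-101/14)*3 = (I*√1414/14)*3 = 3*I*√1414/14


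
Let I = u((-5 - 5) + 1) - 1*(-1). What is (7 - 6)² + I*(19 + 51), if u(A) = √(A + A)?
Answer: 71 + 210*I*√2 ≈ 71.0 + 296.98*I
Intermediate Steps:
u(A) = √2*√A (u(A) = √(2*A) = √2*√A)
I = 1 + 3*I*√2 (I = √2*√((-5 - 5) + 1) - 1*(-1) = √2*√(-10 + 1) + 1 = √2*√(-9) + 1 = √2*(3*I) + 1 = 3*I*√2 + 1 = 1 + 3*I*√2 ≈ 1.0 + 4.2426*I)
(7 - 6)² + I*(19 + 51) = (7 - 6)² + (1 + 3*I*√2)*(19 + 51) = 1² + (1 + 3*I*√2)*70 = 1 + (70 + 210*I*√2) = 71 + 210*I*√2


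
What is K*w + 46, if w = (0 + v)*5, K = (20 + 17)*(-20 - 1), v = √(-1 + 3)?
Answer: 46 - 3885*√2 ≈ -5448.2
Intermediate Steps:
v = √2 ≈ 1.4142
K = -777 (K = 37*(-21) = -777)
w = 5*√2 (w = (0 + √2)*5 = √2*5 = 5*√2 ≈ 7.0711)
K*w + 46 = -3885*√2 + 46 = 46 - 3885*√2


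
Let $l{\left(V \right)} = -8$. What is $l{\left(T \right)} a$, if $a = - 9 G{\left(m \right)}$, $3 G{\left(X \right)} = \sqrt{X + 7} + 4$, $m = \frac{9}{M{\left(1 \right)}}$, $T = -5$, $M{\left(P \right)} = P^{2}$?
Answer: $192$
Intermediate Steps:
$m = 9$ ($m = \frac{9}{1^{2}} = \frac{9}{1} = 9 \cdot 1 = 9$)
$G{\left(X \right)} = \frac{4}{3} + \frac{\sqrt{7 + X}}{3}$ ($G{\left(X \right)} = \frac{\sqrt{X + 7} + 4}{3} = \frac{\sqrt{7 + X} + 4}{3} = \frac{4 + \sqrt{7 + X}}{3} = \frac{4}{3} + \frac{\sqrt{7 + X}}{3}$)
$a = -24$ ($a = - 9 \left(\frac{4}{3} + \frac{\sqrt{7 + 9}}{3}\right) = - 9 \left(\frac{4}{3} + \frac{\sqrt{16}}{3}\right) = - 9 \left(\frac{4}{3} + \frac{1}{3} \cdot 4\right) = - 9 \left(\frac{4}{3} + \frac{4}{3}\right) = \left(-9\right) \frac{8}{3} = -24$)
$l{\left(T \right)} a = \left(-8\right) \left(-24\right) = 192$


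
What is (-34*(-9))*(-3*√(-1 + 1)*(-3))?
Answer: 0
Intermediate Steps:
(-34*(-9))*(-3*√(-1 + 1)*(-3)) = (-34*(-9))*(-3*√0*(-3)) = 306*(-3*0*(-3)) = 306*(0*(-3)) = 306*0 = 0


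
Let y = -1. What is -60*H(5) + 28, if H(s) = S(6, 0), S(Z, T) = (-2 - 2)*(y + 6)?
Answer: 1228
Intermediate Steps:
S(Z, T) = -20 (S(Z, T) = (-2 - 2)*(-1 + 6) = -4*5 = -20)
H(s) = -20
-60*H(5) + 28 = -60*(-20) + 28 = 1200 + 28 = 1228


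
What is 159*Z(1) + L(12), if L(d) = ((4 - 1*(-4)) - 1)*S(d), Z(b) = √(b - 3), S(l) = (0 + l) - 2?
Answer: 70 + 159*I*√2 ≈ 70.0 + 224.86*I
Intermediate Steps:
S(l) = -2 + l (S(l) = l - 2 = -2 + l)
Z(b) = √(-3 + b)
L(d) = -14 + 7*d (L(d) = ((4 - 1*(-4)) - 1)*(-2 + d) = ((4 + 4) - 1)*(-2 + d) = (8 - 1)*(-2 + d) = 7*(-2 + d) = -14 + 7*d)
159*Z(1) + L(12) = 159*√(-3 + 1) + (-14 + 7*12) = 159*√(-2) + (-14 + 84) = 159*(I*√2) + 70 = 159*I*√2 + 70 = 70 + 159*I*√2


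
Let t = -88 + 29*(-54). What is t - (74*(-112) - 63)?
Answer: 6697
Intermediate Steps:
t = -1654 (t = -88 - 1566 = -1654)
t - (74*(-112) - 63) = -1654 - (74*(-112) - 63) = -1654 - (-8288 - 63) = -1654 - 1*(-8351) = -1654 + 8351 = 6697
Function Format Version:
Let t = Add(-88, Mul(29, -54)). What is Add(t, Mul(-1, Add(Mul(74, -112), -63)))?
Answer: 6697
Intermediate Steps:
t = -1654 (t = Add(-88, -1566) = -1654)
Add(t, Mul(-1, Add(Mul(74, -112), -63))) = Add(-1654, Mul(-1, Add(Mul(74, -112), -63))) = Add(-1654, Mul(-1, Add(-8288, -63))) = Add(-1654, Mul(-1, -8351)) = Add(-1654, 8351) = 6697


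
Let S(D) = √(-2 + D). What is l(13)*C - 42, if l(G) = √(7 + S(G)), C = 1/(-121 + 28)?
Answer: -42 - √(7 + √11)/93 ≈ -42.035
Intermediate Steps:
C = -1/93 (C = 1/(-93) = -1/93 ≈ -0.010753)
l(G) = √(7 + √(-2 + G))
l(13)*C - 42 = √(7 + √(-2 + 13))*(-1/93) - 42 = √(7 + √11)*(-1/93) - 42 = -√(7 + √11)/93 - 42 = -42 - √(7 + √11)/93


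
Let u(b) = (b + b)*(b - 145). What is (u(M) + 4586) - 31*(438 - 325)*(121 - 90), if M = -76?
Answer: -70415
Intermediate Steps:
u(b) = 2*b*(-145 + b) (u(b) = (2*b)*(-145 + b) = 2*b*(-145 + b))
(u(M) + 4586) - 31*(438 - 325)*(121 - 90) = (2*(-76)*(-145 - 76) + 4586) - 31*(438 - 325)*(121 - 90) = (2*(-76)*(-221) + 4586) - 3503*31 = (33592 + 4586) - 31*3503 = 38178 - 108593 = -70415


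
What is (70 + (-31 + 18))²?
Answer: 3249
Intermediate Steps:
(70 + (-31 + 18))² = (70 - 13)² = 57² = 3249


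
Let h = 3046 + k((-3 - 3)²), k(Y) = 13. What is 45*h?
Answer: 137655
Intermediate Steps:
h = 3059 (h = 3046 + 13 = 3059)
45*h = 45*3059 = 137655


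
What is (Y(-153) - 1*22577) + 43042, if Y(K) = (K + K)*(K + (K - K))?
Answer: 67283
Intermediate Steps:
Y(K) = 2*K² (Y(K) = (2*K)*(K + 0) = (2*K)*K = 2*K²)
(Y(-153) - 1*22577) + 43042 = (2*(-153)² - 1*22577) + 43042 = (2*23409 - 22577) + 43042 = (46818 - 22577) + 43042 = 24241 + 43042 = 67283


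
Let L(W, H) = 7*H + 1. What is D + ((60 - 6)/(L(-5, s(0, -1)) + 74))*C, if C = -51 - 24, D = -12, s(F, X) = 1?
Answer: -2517/41 ≈ -61.390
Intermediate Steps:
L(W, H) = 1 + 7*H
C = -75
D + ((60 - 6)/(L(-5, s(0, -1)) + 74))*C = -12 + ((60 - 6)/((1 + 7*1) + 74))*(-75) = -12 + (54/((1 + 7) + 74))*(-75) = -12 + (54/(8 + 74))*(-75) = -12 + (54/82)*(-75) = -12 + (54*(1/82))*(-75) = -12 + (27/41)*(-75) = -12 - 2025/41 = -2517/41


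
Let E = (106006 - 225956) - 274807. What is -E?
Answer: 394757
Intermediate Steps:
E = -394757 (E = -119950 - 274807 = -394757)
-E = -1*(-394757) = 394757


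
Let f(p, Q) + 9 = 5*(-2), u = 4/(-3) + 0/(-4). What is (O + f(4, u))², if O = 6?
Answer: 169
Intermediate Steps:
u = -4/3 (u = 4*(-⅓) + 0*(-¼) = -4/3 + 0 = -4/3 ≈ -1.3333)
f(p, Q) = -19 (f(p, Q) = -9 + 5*(-2) = -9 - 10 = -19)
(O + f(4, u))² = (6 - 19)² = (-13)² = 169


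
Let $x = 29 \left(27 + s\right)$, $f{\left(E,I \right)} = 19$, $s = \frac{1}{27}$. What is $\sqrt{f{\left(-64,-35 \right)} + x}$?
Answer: $\frac{\sqrt{65049}}{9} \approx 28.339$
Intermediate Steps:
$s = \frac{1}{27} \approx 0.037037$
$x = \frac{21170}{27}$ ($x = 29 \left(27 + \frac{1}{27}\right) = 29 \cdot \frac{730}{27} = \frac{21170}{27} \approx 784.07$)
$\sqrt{f{\left(-64,-35 \right)} + x} = \sqrt{19 + \frac{21170}{27}} = \sqrt{\frac{21683}{27}} = \frac{\sqrt{65049}}{9}$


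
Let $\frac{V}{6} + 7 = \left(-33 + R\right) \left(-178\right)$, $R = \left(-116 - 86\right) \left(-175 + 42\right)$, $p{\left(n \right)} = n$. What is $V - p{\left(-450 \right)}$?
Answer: $-28657236$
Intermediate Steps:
$R = 26866$ ($R = \left(-202\right) \left(-133\right) = 26866$)
$V = -28657686$ ($V = -42 + 6 \left(-33 + 26866\right) \left(-178\right) = -42 + 6 \cdot 26833 \left(-178\right) = -42 + 6 \left(-4776274\right) = -42 - 28657644 = -28657686$)
$V - p{\left(-450 \right)} = -28657686 - -450 = -28657686 + 450 = -28657236$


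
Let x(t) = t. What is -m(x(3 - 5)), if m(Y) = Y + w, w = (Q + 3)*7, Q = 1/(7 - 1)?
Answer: -121/6 ≈ -20.167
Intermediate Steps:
Q = ⅙ (Q = 1/6 = ⅙ ≈ 0.16667)
w = 133/6 (w = (⅙ + 3)*7 = (19/6)*7 = 133/6 ≈ 22.167)
m(Y) = 133/6 + Y (m(Y) = Y + 133/6 = 133/6 + Y)
-m(x(3 - 5)) = -(133/6 + (3 - 5)) = -(133/6 - 2) = -1*121/6 = -121/6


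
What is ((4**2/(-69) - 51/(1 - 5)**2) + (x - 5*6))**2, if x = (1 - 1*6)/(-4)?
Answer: 1261315225/1218816 ≈ 1034.9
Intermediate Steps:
x = 5/4 (x = (1 - 6)*(-1/4) = -5*(-1/4) = 5/4 ≈ 1.2500)
((4**2/(-69) - 51/(1 - 5)**2) + (x - 5*6))**2 = ((4**2/(-69) - 51/(1 - 5)**2) + (5/4 - 5*6))**2 = ((16*(-1/69) - 51/((-4)**2)) + (5/4 - 30))**2 = ((-16/69 - 51/16) - 115/4)**2 = (-3775/1104 - 115/4)**2 = (-35515/1104)**2 = 1261315225/1218816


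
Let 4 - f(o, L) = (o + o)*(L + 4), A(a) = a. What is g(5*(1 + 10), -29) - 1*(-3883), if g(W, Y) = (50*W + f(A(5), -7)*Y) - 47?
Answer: 5600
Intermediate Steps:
f(o, L) = 4 - 2*o*(4 + L) (f(o, L) = 4 - (o + o)*(L + 4) = 4 - 2*o*(4 + L))
g(W, Y) = -47 + 34*Y + 50*W (g(W, Y) = (50*W + (4 - 8*5 - 2*(-7)*5)*Y) - 47 = (50*W + (4 - 40 + 70)*Y) - 47 = (50*W + 34*Y) - 47 = (34*Y + 50*W) - 47 = -47 + 34*Y + 50*W)
g(5*(1 + 10), -29) - 1*(-3883) = (-47 + 34*(-29) + 50*(5*(1 + 10))) - 1*(-3883) = (-47 - 986 + 50*(5*11)) + 3883 = (-47 - 986 + 50*55) + 3883 = (-47 - 986 + 2750) + 3883 = 1717 + 3883 = 5600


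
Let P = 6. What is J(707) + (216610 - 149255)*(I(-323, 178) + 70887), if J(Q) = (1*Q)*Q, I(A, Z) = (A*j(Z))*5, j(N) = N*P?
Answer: -111400157366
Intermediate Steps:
j(N) = 6*N (j(N) = N*6 = 6*N)
I(A, Z) = 30*A*Z (I(A, Z) = (A*(6*Z))*5 = (6*A*Z)*5 = 30*A*Z)
J(Q) = Q**2 (J(Q) = Q*Q = Q**2)
J(707) + (216610 - 149255)*(I(-323, 178) + 70887) = 707**2 + (216610 - 149255)*(30*(-323)*178 + 70887) = 499849 + 67355*(-1724820 + 70887) = 499849 + 67355*(-1653933) = 499849 - 111400657215 = -111400157366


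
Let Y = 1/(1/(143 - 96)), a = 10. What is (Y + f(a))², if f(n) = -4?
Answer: 1849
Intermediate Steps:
Y = 47 (Y = 1/(1/47) = 47)
(Y + f(a))² = (47 - 4)² = 43² = 1849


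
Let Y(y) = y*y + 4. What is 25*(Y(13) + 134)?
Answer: 7675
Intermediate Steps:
Y(y) = 4 + y**2 (Y(y) = y**2 + 4 = 4 + y**2)
25*(Y(13) + 134) = 25*((4 + 13**2) + 134) = 25*((4 + 169) + 134) = 25*(173 + 134) = 25*307 = 7675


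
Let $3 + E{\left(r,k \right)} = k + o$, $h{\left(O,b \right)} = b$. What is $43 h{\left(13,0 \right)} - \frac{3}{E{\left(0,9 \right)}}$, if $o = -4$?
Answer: $- \frac{3}{2} \approx -1.5$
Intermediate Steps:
$E{\left(r,k \right)} = -7 + k$ ($E{\left(r,k \right)} = -3 + \left(k - 4\right) = -3 + \left(-4 + k\right) = -7 + k$)
$43 h{\left(13,0 \right)} - \frac{3}{E{\left(0,9 \right)}} = 43 \cdot 0 - \frac{3}{-7 + 9} = 0 - \frac{3}{2} = - \frac{3}{2}$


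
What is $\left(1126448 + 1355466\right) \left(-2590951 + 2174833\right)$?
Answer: $-1032769089852$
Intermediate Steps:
$\left(1126448 + 1355466\right) \left(-2590951 + 2174833\right) = 2481914 \left(-416118\right) = -1032769089852$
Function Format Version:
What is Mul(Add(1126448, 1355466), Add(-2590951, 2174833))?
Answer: -1032769089852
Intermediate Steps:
Mul(Add(1126448, 1355466), Add(-2590951, 2174833)) = Mul(2481914, -416118) = -1032769089852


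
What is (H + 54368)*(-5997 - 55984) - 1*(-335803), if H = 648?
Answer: -3409610893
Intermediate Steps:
(H + 54368)*(-5997 - 55984) - 1*(-335803) = (648 + 54368)*(-5997 - 55984) - 1*(-335803) = 55016*(-61981) + 335803 = -3409946696 + 335803 = -3409610893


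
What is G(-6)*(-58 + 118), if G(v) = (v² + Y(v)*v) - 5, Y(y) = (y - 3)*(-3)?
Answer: -7860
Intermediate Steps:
Y(y) = 9 - 3*y (Y(y) = (-3 + y)*(-3) = 9 - 3*y)
G(v) = -5 + v² + v*(9 - 3*v) (G(v) = (v² + (9 - 3*v)*v) - 5 = (v² + v*(9 - 3*v)) - 5 = -5 + v² + v*(9 - 3*v))
G(-6)*(-58 + 118) = (-5 - 2*(-6)² + 9*(-6))*(-58 + 118) = (-5 - 2*36 - 54)*60 = (-5 - 72 - 54)*60 = -131*60 = -7860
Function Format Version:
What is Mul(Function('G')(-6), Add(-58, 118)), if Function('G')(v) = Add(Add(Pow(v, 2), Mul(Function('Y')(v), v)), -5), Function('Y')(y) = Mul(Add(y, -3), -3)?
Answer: -7860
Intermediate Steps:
Function('Y')(y) = Add(9, Mul(-3, y)) (Function('Y')(y) = Mul(Add(-3, y), -3) = Add(9, Mul(-3, y)))
Function('G')(v) = Add(-5, Pow(v, 2), Mul(v, Add(9, Mul(-3, v)))) (Function('G')(v) = Add(Add(Pow(v, 2), Mul(Add(9, Mul(-3, v)), v)), -5) = Add(Add(Pow(v, 2), Mul(v, Add(9, Mul(-3, v)))), -5) = Add(-5, Pow(v, 2), Mul(v, Add(9, Mul(-3, v)))))
Mul(Function('G')(-6), Add(-58, 118)) = Mul(Add(-5, Mul(-2, Pow(-6, 2)), Mul(9, -6)), Add(-58, 118)) = Mul(Add(-5, Mul(-2, 36), -54), 60) = Mul(Add(-5, -72, -54), 60) = Mul(-131, 60) = -7860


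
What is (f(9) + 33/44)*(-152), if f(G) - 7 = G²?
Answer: -13490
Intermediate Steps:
f(G) = 7 + G²
(f(9) + 33/44)*(-152) = ((7 + 9²) + 33/44)*(-152) = ((7 + 81) + 33*(1/44))*(-152) = (88 + ¾)*(-152) = (355/4)*(-152) = -13490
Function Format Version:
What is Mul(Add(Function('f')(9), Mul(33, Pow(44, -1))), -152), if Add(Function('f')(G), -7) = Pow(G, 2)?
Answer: -13490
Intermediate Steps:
Function('f')(G) = Add(7, Pow(G, 2))
Mul(Add(Function('f')(9), Mul(33, Pow(44, -1))), -152) = Mul(Add(Add(7, Pow(9, 2)), Mul(33, Pow(44, -1))), -152) = Mul(Add(Add(7, 81), Mul(33, Rational(1, 44))), -152) = Mul(Add(88, Rational(3, 4)), -152) = Mul(Rational(355, 4), -152) = -13490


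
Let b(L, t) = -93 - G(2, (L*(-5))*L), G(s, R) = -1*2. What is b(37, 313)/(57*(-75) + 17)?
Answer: 91/4258 ≈ 0.021372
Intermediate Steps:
G(s, R) = -2
b(L, t) = -91 (b(L, t) = -93 - 1*(-2) = -93 + 2 = -91)
b(37, 313)/(57*(-75) + 17) = -91/(57*(-75) + 17) = -91/(-4275 + 17) = -91/(-4258) = -91*(-1/4258) = 91/4258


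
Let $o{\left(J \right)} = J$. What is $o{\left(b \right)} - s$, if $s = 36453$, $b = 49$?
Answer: $-36404$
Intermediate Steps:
$o{\left(b \right)} - s = 49 - 36453 = -36404$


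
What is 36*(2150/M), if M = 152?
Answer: 9675/19 ≈ 509.21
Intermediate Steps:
36*(2150/M) = 36*(2150/152) = 36*(2150*(1/152)) = 36*(1075/76) = 9675/19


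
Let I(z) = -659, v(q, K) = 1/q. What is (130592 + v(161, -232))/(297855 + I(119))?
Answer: 21025313/47848556 ≈ 0.43941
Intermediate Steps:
(130592 + v(161, -232))/(297855 + I(119)) = (130592 + 1/161)/(297855 - 659) = (130592 + 1/161)/297196 = (21025313/161)*(1/297196) = 21025313/47848556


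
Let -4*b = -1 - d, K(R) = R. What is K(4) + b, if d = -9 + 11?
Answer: 19/4 ≈ 4.7500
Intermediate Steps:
d = 2
b = 3/4 (b = -(-1 - 1*2)/4 = -(-1 - 2)/4 = -1/4*(-3) = 3/4 ≈ 0.75000)
K(4) + b = 4 + 3/4 = 19/4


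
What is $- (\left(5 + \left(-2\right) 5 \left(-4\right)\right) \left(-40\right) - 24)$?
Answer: $1824$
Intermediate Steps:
$- (\left(5 + \left(-2\right) 5 \left(-4\right)\right) \left(-40\right) - 24) = - (\left(5 - -40\right) \left(-40\right) - 24) = - (\left(5 + 40\right) \left(-40\right) - 24) = - (45 \left(-40\right) - 24) = - (-1800 - 24) = \left(-1\right) \left(-1824\right) = 1824$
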